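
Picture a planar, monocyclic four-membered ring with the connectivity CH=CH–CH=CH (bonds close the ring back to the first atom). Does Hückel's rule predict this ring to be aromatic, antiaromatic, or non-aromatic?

Antiaromatic

Check conjugation: the double-bond atoms are sp², each contributing one p electron — every position has a p orbital, so the cyclic π system is continuous.
π-electron count: 2 × 2 = 4 from the 2 double-bond units.
4 is a 4n count (n = 1), so the planar conjugated ring is antiaromatic.
(This ring is cyclobutadiene.)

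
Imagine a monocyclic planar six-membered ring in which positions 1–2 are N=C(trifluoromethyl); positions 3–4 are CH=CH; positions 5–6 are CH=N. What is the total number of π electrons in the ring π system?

All ring atoms are sp² and supply a p orbital to the ring (the double-bond atoms are sp², each contributing one p electron; each sp² =N– keeps its lone pair in-plane and puts one electron into the π system); the conjugation is uninterrupted.
Adding the contributions, 3 × 2 = 6 from the 3 double-bond units.

6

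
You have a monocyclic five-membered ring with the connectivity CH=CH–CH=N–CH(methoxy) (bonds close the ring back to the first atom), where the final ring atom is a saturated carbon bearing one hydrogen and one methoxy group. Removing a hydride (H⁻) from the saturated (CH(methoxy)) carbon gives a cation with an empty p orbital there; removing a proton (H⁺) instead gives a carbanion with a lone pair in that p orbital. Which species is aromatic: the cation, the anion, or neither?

Both ions have a continuous loop of p orbitals — each ring atom is sp².
Cation: 2 × 2 + 0 = 4 π electrons → 4(1), antiaromatic.
Anion: 2 × 2 + 2 = 6 π electrons → 4(1)+2, aromatic.

The anion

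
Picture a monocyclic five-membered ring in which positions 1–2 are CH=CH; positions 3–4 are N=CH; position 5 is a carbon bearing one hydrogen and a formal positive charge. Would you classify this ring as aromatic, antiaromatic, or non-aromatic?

The p orbitals form a continuous loop: each doubly-bonded ring atom is sp² with one p-orbital electron; each =N– nitrogen is pyridine-type (lone pair in the sp² plane, one electron in the p orbital); the carbocation has an empty p orbital. The ring is fully conjugated.
Adding the contributions, 2 × 2 = 4 from the double-bond units + 0 from the CH(+) atom = 4.
A 4n π count (4, n = 1) in a planar conjugated ring means antiaromatic.

Antiaromatic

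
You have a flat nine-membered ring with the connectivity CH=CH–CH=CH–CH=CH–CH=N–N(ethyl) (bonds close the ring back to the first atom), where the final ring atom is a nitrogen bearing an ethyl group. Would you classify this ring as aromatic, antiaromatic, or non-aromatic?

Aromatic

Check conjugation: every atom in a ring double bond is sp² and brings one electron to the p orbital; each =N– nitrogen is pyridine-type (lone pair in the sp² plane, one electron in the p orbital); the pyrrole-type nitrogen donates its lone pair from the p orbital — every position has a p orbital, so the cyclic π system is continuous.
Adding the contributions, 4 × 2 = 8 from the double-bond units + 2 from the N(ethyl) atom = 10.
Since 10 = 4·2 + 2, the ring meets the 4n+2 criterion.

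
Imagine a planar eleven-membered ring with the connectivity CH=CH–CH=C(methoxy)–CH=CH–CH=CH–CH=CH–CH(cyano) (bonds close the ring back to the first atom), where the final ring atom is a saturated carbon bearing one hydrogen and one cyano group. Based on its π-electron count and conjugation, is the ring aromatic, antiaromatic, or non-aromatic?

Because that saturated carbon is sp³ and has no p orbital in the ring π system at the CH(cyano) position, the π system cannot extend all the way around the ring.
Without a continuous loop of overlapping p orbitals the Hückel electron count never comes into play.

Non-aromatic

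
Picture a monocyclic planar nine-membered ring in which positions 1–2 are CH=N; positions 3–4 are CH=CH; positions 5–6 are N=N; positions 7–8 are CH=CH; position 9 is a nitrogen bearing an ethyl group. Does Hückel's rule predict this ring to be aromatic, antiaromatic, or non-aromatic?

Aromatic

Check conjugation: the double-bond atoms are sp², each contributing one p electron; the doubly-bonded nitrogens are pyridine-type — their lone pairs lie in the ring plane, leaving one electron in the p orbital; the pyrrole-type nitrogen donates its lone pair from the p orbital — every position has a p orbital, so the cyclic π system is continuous.
Adding the contributions, 4 × 2 = 8 from the double-bond units + 2 from the N(ethyl) atom = 10.
10 = 4(2) + 2, which satisfies Hückel's 4n+2 rule.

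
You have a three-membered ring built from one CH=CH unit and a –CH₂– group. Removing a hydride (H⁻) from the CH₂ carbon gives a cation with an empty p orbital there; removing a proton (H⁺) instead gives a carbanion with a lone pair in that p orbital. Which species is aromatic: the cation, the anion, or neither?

In both ions every ring atom is sp² and contributes a p orbital, so both rings are fully conjugated.
Cation: 1 × 2 + 0 = 2 π electrons → 4(0)+2, aromatic.
Anion: 1 × 2 + 2 = 4 π electrons → 4(1), antiaromatic.

The cation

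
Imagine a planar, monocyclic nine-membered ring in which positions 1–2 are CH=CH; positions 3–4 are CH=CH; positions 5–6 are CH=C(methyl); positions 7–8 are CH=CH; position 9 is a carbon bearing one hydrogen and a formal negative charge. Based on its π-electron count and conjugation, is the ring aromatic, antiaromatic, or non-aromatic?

The p orbitals form a continuous loop: each doubly-bonded ring atom is sp² with one p-orbital electron; the carbanion's lone pair occupies the p orbital. The ring is fully conjugated.
π-electron count: 4 × 2 = 8 from the double-bond units + 2 from the CH(-) atom = 10.
10 = 4(2) + 2, which satisfies Hückel's 4n+2 rule.

Aromatic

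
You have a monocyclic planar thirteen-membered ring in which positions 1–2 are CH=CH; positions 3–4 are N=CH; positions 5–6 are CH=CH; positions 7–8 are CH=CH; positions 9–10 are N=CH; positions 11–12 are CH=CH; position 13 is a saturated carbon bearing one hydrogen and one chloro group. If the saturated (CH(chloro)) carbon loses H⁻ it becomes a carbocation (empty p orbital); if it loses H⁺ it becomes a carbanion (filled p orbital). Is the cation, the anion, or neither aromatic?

The anion

In either ion the ring is fully conjugated: every atom, including the new sp² carbon, supplies a p orbital.
Cation: 6 × 2 + 0 = 12 π electrons → 4(3), antiaromatic.
Anion: 6 × 2 + 2 = 14 π electrons → 4(3)+2, aromatic.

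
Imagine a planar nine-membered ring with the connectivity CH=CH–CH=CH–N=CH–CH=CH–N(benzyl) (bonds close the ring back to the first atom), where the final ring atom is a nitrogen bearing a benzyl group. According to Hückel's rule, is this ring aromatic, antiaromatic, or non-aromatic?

Every ring atom contributes a p orbital perpendicular to the ring (the double-bond atoms are sp², each contributing one p electron; the doubly-bonded nitrogens are pyridine-type — their lone pairs lie in the ring plane, leaving one electron in the p orbital; the pyrrole-type nitrogen donates its lone pair from the p orbital), so the π system is cyclic and fully conjugated.
π-electron count: 4 × 2 = 8 from the double-bond units + 2 from the N(benzyl) atom = 10.
10 = 4(2) + 2, which satisfies Hückel's 4n+2 rule.

Aromatic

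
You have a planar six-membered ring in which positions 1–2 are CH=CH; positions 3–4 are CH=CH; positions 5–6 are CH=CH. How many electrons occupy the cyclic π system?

6

The p orbitals form a continuous loop: the double-bond atoms are sp², each contributing one p electron. The ring is fully conjugated.
Adding the contributions, 3 × 2 = 6 from the 3 double-bond units.
(The species described is benzene.)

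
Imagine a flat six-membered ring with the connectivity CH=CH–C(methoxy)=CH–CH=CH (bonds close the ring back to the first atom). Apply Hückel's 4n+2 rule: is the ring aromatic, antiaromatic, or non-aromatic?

Aromatic

Check conjugation: every atom in a ring double bond is sp² and brings one electron to the p orbital — every position has a p orbital, so the cyclic π system is continuous.
Adding the contributions, 3 × 2 = 6 from the 3 double-bond units.
With 6 π electrons (n = 1), the Hückel 4n+2 condition holds.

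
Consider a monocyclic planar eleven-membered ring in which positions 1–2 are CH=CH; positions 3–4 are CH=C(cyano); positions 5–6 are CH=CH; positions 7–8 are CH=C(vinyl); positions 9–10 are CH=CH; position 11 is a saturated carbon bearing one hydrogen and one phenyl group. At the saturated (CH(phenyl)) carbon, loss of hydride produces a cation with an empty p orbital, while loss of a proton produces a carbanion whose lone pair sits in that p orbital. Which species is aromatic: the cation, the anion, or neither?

The cation

Both ions have a continuous loop of p orbitals — each ring atom is sp².
Cation: 5 × 2 + 0 = 10 π electrons → 4(2)+2, aromatic.
Anion: 5 × 2 + 2 = 12 π electrons → 4(3), antiaromatic.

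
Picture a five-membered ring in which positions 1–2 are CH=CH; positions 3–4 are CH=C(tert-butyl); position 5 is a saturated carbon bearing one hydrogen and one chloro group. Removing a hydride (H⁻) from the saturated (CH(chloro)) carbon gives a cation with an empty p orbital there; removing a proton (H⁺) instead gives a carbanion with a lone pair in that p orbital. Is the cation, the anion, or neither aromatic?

The anion

In either ion the ring is fully conjugated: every atom, including the new sp² carbon, supplies a p orbital.
Cation: 2 × 2 + 0 = 4 π electrons → 4(1), antiaromatic.
Anion: 2 × 2 + 2 = 6 π electrons → 4(1)+2, aromatic.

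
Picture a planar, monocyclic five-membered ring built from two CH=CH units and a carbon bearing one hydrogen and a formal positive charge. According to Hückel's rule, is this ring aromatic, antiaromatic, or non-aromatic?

Check conjugation: each doubly-bonded ring atom is sp² with one p-orbital electron; the carbocation has an empty p orbital — every position has a p orbital, so the cyclic π system is continuous.
Counting π electrons: 2 × 2 = 4 from the double-bond units + 0 from the CH(+) atom = 4.
4 is a 4n count (n = 1), so the planar conjugated ring is antiaromatic.
(This ring is the cyclopentadienyl cation.)

Antiaromatic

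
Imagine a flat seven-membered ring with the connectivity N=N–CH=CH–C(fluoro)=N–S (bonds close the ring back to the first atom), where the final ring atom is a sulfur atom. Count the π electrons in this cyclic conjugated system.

8

Check conjugation: each doubly-bonded ring atom is sp² with one p-orbital electron; each =N– nitrogen is pyridine-type (lone pair in the sp² plane, one electron in the p orbital); the sulfur donates one lone pair from its p orbital — every position has a p orbital, so the cyclic π system is continuous.
Tallying contributions gives 3 × 2 = 6 from the double-bond units + 2 from the S atom = 8.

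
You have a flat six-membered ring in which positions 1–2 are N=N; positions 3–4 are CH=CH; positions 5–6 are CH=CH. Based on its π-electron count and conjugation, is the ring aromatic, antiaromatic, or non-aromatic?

Aromatic

All ring atoms are sp² and supply a p orbital to the ring (every atom in a ring double bond is sp² and brings one electron to the p orbital; each sp² =N– keeps its lone pair in-plane and puts one electron into the π system); the conjugation is uninterrupted.
Counting π electrons: 3 × 2 = 6 from the 3 double-bond units.
Since 6 = 4·1 + 2, the ring meets the 4n+2 criterion.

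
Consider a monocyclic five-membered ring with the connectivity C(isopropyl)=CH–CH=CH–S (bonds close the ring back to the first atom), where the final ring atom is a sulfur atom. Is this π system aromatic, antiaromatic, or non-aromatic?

Check conjugation: each doubly-bonded ring atom is sp² with one p-orbital electron; the sulfur donates one lone pair from its p orbital — every position has a p orbital, so the cyclic π system is continuous.
Adding the contributions, 2 × 2 = 4 from the double-bond units + 2 from the S atom = 6.
6 = 4(1) + 2, which satisfies Hückel's 4n+2 rule.

Aromatic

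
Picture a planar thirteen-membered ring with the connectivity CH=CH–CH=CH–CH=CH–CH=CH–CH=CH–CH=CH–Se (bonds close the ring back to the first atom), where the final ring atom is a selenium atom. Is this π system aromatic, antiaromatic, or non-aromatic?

Aromatic

Check conjugation: every atom in a ring double bond is sp² and brings one electron to the p orbital; the selenium donates one lone pair from its p orbital — every position has a p orbital, so the cyclic π system is continuous.
Adding the contributions, 6 × 2 = 12 from the double-bond units + 2 from the Se atom = 14.
14 = 4(3) + 2, which satisfies Hückel's 4n+2 rule.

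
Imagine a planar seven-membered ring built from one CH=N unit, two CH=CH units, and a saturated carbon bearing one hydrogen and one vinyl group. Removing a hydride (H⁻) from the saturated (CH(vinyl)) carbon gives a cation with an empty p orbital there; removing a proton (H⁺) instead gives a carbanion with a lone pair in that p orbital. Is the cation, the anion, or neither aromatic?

Once that carbon is sp², every ring atom has a p orbital and both ions are fully conjugated.
Cation: 3 × 2 + 0 = 6 π electrons → 4(1)+2, aromatic.
Anion: 3 × 2 + 2 = 8 π electrons → 4(2), antiaromatic.

The cation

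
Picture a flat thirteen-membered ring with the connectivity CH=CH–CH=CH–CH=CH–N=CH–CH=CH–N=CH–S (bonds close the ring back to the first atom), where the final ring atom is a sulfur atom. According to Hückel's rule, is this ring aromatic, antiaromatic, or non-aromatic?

Aromatic

The p orbitals form a continuous loop: every atom in a ring double bond is sp² and brings one electron to the p orbital; each sp² =N– keeps its lone pair in-plane and puts one electron into the π system; the sulfur donates one lone pair from its p orbital. The ring is fully conjugated.
Adding the contributions, 6 × 2 = 12 from the double-bond units + 2 from the S atom = 14.
With 14 π electrons (n = 3), the Hückel 4n+2 condition holds.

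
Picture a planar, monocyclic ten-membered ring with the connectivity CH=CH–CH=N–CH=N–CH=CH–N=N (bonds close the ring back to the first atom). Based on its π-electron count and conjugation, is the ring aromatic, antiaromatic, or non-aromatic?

The p orbitals form a continuous loop: each doubly-bonded ring atom is sp² with one p-orbital electron; each sp² =N– keeps its lone pair in-plane and puts one electron into the π system. The ring is fully conjugated.
π-electron count: 5 × 2 = 10 from the 5 double-bond units.
With 10 π electrons (n = 2), the Hückel 4n+2 condition holds.

Aromatic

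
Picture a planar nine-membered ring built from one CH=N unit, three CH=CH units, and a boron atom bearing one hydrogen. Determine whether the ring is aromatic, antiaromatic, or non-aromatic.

Antiaromatic

Every ring atom contributes a p orbital perpendicular to the ring (each doubly-bonded ring atom is sp² with one p-orbital electron; each sp² =N– keeps its lone pair in-plane and puts one electron into the π system; the boron has an empty p orbital), so the π system is cyclic and fully conjugated.
Tallying contributions gives 4 × 2 = 8 from the double-bond units + 0 from the BH atom = 8.
8 = 4(2); a planar, fully conjugated 4n system is antiaromatic.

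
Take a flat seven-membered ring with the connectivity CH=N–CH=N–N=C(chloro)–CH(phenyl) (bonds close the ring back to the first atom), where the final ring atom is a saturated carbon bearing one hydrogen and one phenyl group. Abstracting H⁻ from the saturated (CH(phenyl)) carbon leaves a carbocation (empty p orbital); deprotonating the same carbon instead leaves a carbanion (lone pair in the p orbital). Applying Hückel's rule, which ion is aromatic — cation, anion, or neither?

Both ions have a continuous loop of p orbitals — each ring atom is sp².
Cation: 3 × 2 + 0 = 6 π electrons → 4(1)+2, aromatic.
Anion: 3 × 2 + 2 = 8 π electrons → 4(2), antiaromatic.

The cation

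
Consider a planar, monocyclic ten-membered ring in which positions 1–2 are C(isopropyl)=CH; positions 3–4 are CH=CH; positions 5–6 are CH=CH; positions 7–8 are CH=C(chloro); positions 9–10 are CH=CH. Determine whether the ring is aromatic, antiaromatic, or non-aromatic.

Aromatic

The p orbitals form a continuous loop: the double-bond atoms are sp², each contributing one p electron. The ring is fully conjugated.
Counting π electrons: 5 × 2 = 10 from the 5 double-bond units.
With 10 π electrons (n = 2), the Hückel 4n+2 condition holds.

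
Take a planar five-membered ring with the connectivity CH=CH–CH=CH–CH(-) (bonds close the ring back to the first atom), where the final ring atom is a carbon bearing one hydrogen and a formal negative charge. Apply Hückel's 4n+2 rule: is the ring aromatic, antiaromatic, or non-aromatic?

Aromatic

Check conjugation: each doubly-bonded ring atom is sp² with one p-orbital electron; the carbanion's lone pair occupies the p orbital — every position has a p orbital, so the cyclic π system is continuous.
Tallying contributions gives 2 × 2 = 4 from the double-bond units + 2 from the CH(-) atom = 6.
Since 6 = 4·1 + 2, the ring meets the 4n+2 criterion.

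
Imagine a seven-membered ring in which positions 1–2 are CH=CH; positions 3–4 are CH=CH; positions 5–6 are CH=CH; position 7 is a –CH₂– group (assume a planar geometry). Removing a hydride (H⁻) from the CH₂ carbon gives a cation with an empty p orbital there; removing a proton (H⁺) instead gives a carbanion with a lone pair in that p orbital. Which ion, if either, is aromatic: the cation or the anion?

In either ion the ring is fully conjugated: every atom, including the new sp² carbon, supplies a p orbital.
Cation: 3 × 2 + 0 = 6 π electrons → 4(1)+2, aromatic.
Anion: 3 × 2 + 2 = 8 π electrons → 4(2), antiaromatic.

The cation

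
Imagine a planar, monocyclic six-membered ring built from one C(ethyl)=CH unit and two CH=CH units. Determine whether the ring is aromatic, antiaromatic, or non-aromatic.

Aromatic

Every ring atom contributes a p orbital perpendicular to the ring (every atom in a ring double bond is sp² and brings one electron to the p orbital), so the π system is cyclic and fully conjugated.
Counting π electrons: 3 × 2 = 6 from the 3 double-bond units.
That gives a 4n+2 count (6, n = 1).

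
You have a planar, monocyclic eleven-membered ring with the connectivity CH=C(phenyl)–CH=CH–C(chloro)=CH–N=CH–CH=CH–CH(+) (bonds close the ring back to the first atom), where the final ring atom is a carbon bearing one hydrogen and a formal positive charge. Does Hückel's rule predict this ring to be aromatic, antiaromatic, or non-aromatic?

The p orbitals form a continuous loop: every atom in a ring double bond is sp² and brings one electron to the p orbital; the doubly-bonded nitrogens are pyridine-type — their lone pairs lie in the ring plane, leaving one electron in the p orbital; the carbocation has an empty p orbital. The ring is fully conjugated.
π-electron count: 5 × 2 = 10 from the double-bond units + 0 from the CH(+) atom = 10.
Since 10 = 4·2 + 2, the ring meets the 4n+2 criterion.

Aromatic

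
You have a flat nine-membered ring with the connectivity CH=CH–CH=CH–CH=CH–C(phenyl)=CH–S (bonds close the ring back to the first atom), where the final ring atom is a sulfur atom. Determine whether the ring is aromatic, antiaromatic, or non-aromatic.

All ring atoms are sp² and supply a p orbital to the ring (the double-bond atoms are sp², each contributing one p electron; the sulfur donates one lone pair from its p orbital); the conjugation is uninterrupted.
Tallying contributions gives 4 × 2 = 8 from the double-bond units + 2 from the S atom = 10.
Since 10 = 4·2 + 2, the ring meets the 4n+2 criterion.

Aromatic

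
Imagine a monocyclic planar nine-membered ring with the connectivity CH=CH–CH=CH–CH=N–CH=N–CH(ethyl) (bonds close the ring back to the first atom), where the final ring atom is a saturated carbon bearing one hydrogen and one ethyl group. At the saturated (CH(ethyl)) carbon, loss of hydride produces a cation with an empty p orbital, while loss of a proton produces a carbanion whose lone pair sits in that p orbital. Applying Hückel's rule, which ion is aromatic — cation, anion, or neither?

The anion

Once that carbon is sp², every ring atom has a p orbital and both ions are fully conjugated.
Cation: 4 × 2 + 0 = 8 π electrons → 4(2), antiaromatic.
Anion: 4 × 2 + 2 = 10 π electrons → 4(2)+2, aromatic.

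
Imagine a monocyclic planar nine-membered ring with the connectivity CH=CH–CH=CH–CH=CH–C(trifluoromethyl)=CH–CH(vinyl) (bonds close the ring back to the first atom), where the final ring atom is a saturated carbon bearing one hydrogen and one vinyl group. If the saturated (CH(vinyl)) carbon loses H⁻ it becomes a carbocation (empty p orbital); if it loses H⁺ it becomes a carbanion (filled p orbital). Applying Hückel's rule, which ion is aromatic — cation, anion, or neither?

The anion

In either ion the ring is fully conjugated: every atom, including the new sp² carbon, supplies a p orbital.
Cation: 4 × 2 + 0 = 8 π electrons → 4(2), antiaromatic.
Anion: 4 × 2 + 2 = 10 π electrons → 4(2)+2, aromatic.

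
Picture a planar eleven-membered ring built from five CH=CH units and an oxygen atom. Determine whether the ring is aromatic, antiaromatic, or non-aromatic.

Every ring atom contributes a p orbital perpendicular to the ring (each doubly-bonded ring atom is sp² with one p-orbital electron; the oxygen donates one lone pair from its p orbital), so the π system is cyclic and fully conjugated.
Adding the contributions, 5 × 2 = 10 from the double-bond units + 2 from the O atom = 12.
A 4n π count (12, n = 3) in a planar conjugated ring means antiaromatic.

Antiaromatic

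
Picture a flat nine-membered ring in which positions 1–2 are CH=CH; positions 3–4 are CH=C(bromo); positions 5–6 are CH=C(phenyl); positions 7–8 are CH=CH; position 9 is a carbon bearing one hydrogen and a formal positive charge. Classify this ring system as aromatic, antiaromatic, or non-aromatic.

The p orbitals form a continuous loop: each doubly-bonded ring atom is sp² with one p-orbital electron; the carbocation has an empty p orbital. The ring is fully conjugated.
Tallying contributions gives 4 × 2 = 8 from the double-bond units + 0 from the CH(+) atom = 8.
8 = 4(2); a planar, fully conjugated 4n system is antiaromatic.

Antiaromatic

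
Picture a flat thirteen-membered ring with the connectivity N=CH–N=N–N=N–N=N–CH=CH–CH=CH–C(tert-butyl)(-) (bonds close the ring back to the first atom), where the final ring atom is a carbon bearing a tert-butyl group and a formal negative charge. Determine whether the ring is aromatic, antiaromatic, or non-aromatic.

Aromatic

The p orbitals form a continuous loop: every atom in a ring double bond is sp² and brings one electron to the p orbital; the doubly-bonded nitrogens are pyridine-type — their lone pairs lie in the ring plane, leaving one electron in the p orbital; the carbanion's lone pair occupies the p orbital. The ring is fully conjugated.
Tallying contributions gives 6 × 2 = 12 from the double-bond units + 2 from the C(tert-butyl)(-) atom = 14.
That gives a 4n+2 count (14, n = 3).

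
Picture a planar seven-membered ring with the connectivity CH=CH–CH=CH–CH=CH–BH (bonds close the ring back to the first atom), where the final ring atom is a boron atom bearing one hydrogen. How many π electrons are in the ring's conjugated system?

6

Every ring atom contributes a p orbital perpendicular to the ring (every atom in a ring double bond is sp² and brings one electron to the p orbital; the boron has an empty p orbital), so the π system is cyclic and fully conjugated.
Counting π electrons: 3 × 2 = 6 from the double-bond units + 0 from the BH atom = 6.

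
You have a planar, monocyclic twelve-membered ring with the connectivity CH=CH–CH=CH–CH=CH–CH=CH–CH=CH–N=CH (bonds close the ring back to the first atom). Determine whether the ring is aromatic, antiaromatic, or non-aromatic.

Antiaromatic

All ring atoms are sp² and supply a p orbital to the ring (each doubly-bonded ring atom is sp² with one p-orbital electron; each sp² =N– keeps its lone pair in-plane and puts one electron into the π system); the conjugation is uninterrupted.
Tallying contributions gives 6 × 2 = 12 from the 6 double-bond units.
With 12 = 4·3 π electrons, Hückel's rule classifies the planar ring as antiaromatic.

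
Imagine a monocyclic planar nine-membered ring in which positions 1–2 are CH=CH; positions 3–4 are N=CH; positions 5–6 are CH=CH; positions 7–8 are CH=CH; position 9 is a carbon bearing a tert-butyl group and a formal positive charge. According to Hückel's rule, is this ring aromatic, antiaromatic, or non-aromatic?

Antiaromatic

The p orbitals form a continuous loop: every atom in a ring double bond is sp² and brings one electron to the p orbital; each sp² =N– keeps its lone pair in-plane and puts one electron into the π system; the carbocation has an empty p orbital. The ring is fully conjugated.
Tallying contributions gives 4 × 2 = 8 from the double-bond units + 0 from the C(tert-butyl)(+) atom = 8.
With 8 = 4·2 π electrons, Hückel's rule classifies the planar ring as antiaromatic.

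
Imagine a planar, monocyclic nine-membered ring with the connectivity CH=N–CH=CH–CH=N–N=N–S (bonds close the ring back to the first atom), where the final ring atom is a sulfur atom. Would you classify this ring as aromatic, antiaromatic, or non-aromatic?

Every ring atom contributes a p orbital perpendicular to the ring (each doubly-bonded ring atom is sp² with one p-orbital electron; each sp² =N– keeps its lone pair in-plane and puts one electron into the π system; the sulfur donates one lone pair from its p orbital), so the π system is cyclic and fully conjugated.
Counting π electrons: 4 × 2 = 8 from the double-bond units + 2 from the S atom = 10.
That gives a 4n+2 count (10, n = 2).

Aromatic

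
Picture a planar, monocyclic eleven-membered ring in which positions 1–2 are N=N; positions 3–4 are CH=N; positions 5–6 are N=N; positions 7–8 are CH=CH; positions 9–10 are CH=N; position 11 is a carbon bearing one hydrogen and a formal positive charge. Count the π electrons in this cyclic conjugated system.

10

Check conjugation: each doubly-bonded ring atom is sp² with one p-orbital electron; each =N– nitrogen is pyridine-type (lone pair in the sp² plane, one electron in the p orbital); the carbocation has an empty p orbital — every position has a p orbital, so the cyclic π system is continuous.
Tallying contributions gives 5 × 2 = 10 from the double-bond units + 0 from the CH(+) atom = 10.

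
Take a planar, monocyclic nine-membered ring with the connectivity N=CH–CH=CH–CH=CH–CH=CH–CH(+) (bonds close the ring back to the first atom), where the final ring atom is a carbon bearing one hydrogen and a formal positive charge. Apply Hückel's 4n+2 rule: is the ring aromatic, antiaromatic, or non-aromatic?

Antiaromatic

Check conjugation: each doubly-bonded ring atom is sp² with one p-orbital electron; each =N– nitrogen is pyridine-type (lone pair in the sp² plane, one electron in the p orbital); the carbocation has an empty p orbital — every position has a p orbital, so the cyclic π system is continuous.
Counting π electrons: 4 × 2 = 8 from the double-bond units + 0 from the CH(+) atom = 8.
8 is a 4n count (n = 2), so the planar conjugated ring is antiaromatic.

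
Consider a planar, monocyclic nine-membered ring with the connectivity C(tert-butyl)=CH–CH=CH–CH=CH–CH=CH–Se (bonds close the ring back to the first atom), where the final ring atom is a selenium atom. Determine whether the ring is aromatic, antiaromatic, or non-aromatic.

All ring atoms are sp² and supply a p orbital to the ring (each doubly-bonded ring atom is sp² with one p-orbital electron; the selenium donates one lone pair from its p orbital); the conjugation is uninterrupted.
Tallying contributions gives 4 × 2 = 8 from the double-bond units + 2 from the Se atom = 10.
10 = 4(2) + 2, which satisfies Hückel's 4n+2 rule.

Aromatic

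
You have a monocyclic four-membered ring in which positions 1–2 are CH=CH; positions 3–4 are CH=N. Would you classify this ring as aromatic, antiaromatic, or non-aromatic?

Antiaromatic

Check conjugation: the double-bond atoms are sp², each contributing one p electron; each sp² =N– keeps its lone pair in-plane and puts one electron into the π system — every position has a p orbital, so the cyclic π system is continuous.
Tallying contributions gives 2 × 2 = 4 from the 2 double-bond units.
With 4 = 4·1 π electrons, Hückel's rule classifies the planar ring as antiaromatic.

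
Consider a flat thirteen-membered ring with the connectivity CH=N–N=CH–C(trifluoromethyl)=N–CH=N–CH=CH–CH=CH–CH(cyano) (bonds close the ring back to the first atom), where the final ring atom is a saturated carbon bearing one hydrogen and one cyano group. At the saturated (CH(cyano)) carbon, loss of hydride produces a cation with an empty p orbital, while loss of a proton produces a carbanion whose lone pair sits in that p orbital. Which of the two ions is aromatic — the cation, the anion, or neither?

Both ions have a continuous loop of p orbitals — each ring atom is sp².
Cation: 6 × 2 + 0 = 12 π electrons → 4(3), antiaromatic.
Anion: 6 × 2 + 2 = 14 π electrons → 4(3)+2, aromatic.

The anion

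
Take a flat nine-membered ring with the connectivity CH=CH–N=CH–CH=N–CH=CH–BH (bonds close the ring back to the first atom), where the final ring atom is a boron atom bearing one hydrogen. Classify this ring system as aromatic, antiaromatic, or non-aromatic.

The p orbitals form a continuous loop: each doubly-bonded ring atom is sp² with one p-orbital electron; each sp² =N– keeps its lone pair in-plane and puts one electron into the π system; the boron has an empty p orbital. The ring is fully conjugated.
Adding the contributions, 4 × 2 = 8 from the double-bond units + 0 from the BH atom = 8.
With 8 = 4·2 π electrons, Hückel's rule classifies the planar ring as antiaromatic.

Antiaromatic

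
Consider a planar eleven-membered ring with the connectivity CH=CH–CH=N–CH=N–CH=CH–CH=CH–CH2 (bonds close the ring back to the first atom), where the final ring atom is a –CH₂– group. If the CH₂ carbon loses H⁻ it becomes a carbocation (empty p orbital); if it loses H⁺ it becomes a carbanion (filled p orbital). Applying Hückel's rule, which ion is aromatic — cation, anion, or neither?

The cation

Once that carbon is sp², every ring atom has a p orbital and both ions are fully conjugated.
Cation: 5 × 2 + 0 = 10 π electrons → 4(2)+2, aromatic.
Anion: 5 × 2 + 2 = 12 π electrons → 4(3), antiaromatic.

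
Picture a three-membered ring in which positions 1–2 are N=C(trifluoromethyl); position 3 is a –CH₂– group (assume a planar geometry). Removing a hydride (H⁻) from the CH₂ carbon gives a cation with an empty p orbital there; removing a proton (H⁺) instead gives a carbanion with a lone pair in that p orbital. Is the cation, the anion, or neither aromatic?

The cation

Once that carbon is sp², every ring atom has a p orbital and both ions are fully conjugated.
Cation: 1 × 2 + 0 = 2 π electrons → 4(0)+2, aromatic.
Anion: 1 × 2 + 2 = 4 π electrons → 4(1), antiaromatic.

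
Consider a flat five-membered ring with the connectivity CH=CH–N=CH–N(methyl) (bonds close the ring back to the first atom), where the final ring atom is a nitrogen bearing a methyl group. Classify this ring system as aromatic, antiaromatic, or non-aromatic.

Aromatic

Check conjugation: each doubly-bonded ring atom is sp² with one p-orbital electron; each sp² =N– keeps its lone pair in-plane and puts one electron into the π system; the pyrrole-type nitrogen donates its lone pair from the p orbital — every position has a p orbital, so the cyclic π system is continuous.
π-electron count: 2 × 2 = 4 from the double-bond units + 2 from the N(methyl) atom = 6.
Since 6 = 4·1 + 2, the ring meets the 4n+2 criterion.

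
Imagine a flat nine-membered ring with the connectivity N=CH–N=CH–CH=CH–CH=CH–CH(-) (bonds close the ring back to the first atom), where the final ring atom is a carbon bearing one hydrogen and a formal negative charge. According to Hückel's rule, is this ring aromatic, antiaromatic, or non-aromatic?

The p orbitals form a continuous loop: each doubly-bonded ring atom is sp² with one p-orbital electron; each sp² =N– keeps its lone pair in-plane and puts one electron into the π system; the carbanion's lone pair occupies the p orbital. The ring is fully conjugated.
Adding the contributions, 4 × 2 = 8 from the double-bond units + 2 from the CH(-) atom = 10.
Since 10 = 4·2 + 2, the ring meets the 4n+2 criterion.

Aromatic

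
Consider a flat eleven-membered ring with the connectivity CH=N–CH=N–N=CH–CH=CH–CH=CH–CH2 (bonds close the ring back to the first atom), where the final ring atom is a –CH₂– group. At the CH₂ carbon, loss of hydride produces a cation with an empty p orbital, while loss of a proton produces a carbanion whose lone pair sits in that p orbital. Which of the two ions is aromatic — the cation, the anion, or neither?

The cation

In either ion the ring is fully conjugated: every atom, including the new sp² carbon, supplies a p orbital.
Cation: 5 × 2 + 0 = 10 π electrons → 4(2)+2, aromatic.
Anion: 5 × 2 + 2 = 12 π electrons → 4(3), antiaromatic.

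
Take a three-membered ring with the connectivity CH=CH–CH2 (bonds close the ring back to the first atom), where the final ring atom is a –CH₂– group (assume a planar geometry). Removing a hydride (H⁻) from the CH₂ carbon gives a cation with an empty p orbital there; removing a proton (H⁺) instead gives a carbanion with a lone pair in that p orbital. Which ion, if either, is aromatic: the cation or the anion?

In either ion the ring is fully conjugated: every atom, including the new sp² carbon, supplies a p orbital.
Cation: 1 × 2 + 0 = 2 π electrons → 4(0)+2, aromatic.
Anion: 1 × 2 + 2 = 4 π electrons → 4(1), antiaromatic.

The cation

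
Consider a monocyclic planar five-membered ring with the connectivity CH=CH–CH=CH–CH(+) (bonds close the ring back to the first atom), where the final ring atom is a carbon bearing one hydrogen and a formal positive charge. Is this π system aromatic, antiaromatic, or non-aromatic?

Every ring atom contributes a p orbital perpendicular to the ring (each doubly-bonded ring atom is sp² with one p-orbital electron; the carbocation has an empty p orbital), so the π system is cyclic and fully conjugated.
Adding the contributions, 2 × 2 = 4 from the double-bond units + 0 from the CH(+) atom = 4.
With 4 = 4·1 π electrons, Hückel's rule classifies the planar ring as antiaromatic.
(This ring is the cyclopentadienyl cation.)

Antiaromatic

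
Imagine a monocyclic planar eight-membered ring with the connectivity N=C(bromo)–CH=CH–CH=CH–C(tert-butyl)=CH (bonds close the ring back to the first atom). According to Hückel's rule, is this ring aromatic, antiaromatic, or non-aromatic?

All ring atoms are sp² and supply a p orbital to the ring (every atom in a ring double bond is sp² and brings one electron to the p orbital; each sp² =N– keeps its lone pair in-plane and puts one electron into the π system); the conjugation is uninterrupted.
Tallying contributions gives 4 × 2 = 8 from the 4 double-bond units.
A 4n π count (8, n = 2) in a planar conjugated ring means antiaromatic.

Antiaromatic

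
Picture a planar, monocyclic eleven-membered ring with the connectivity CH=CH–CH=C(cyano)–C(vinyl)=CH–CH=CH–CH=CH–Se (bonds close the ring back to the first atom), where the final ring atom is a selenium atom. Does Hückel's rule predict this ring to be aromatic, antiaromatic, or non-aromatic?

Antiaromatic

All ring atoms are sp² and supply a p orbital to the ring (every atom in a ring double bond is sp² and brings one electron to the p orbital; the selenium donates one lone pair from its p orbital); the conjugation is uninterrupted.
π-electron count: 5 × 2 = 10 from the double-bond units + 2 from the Se atom = 12.
12 = 4(3); a planar, fully conjugated 4n system is antiaromatic.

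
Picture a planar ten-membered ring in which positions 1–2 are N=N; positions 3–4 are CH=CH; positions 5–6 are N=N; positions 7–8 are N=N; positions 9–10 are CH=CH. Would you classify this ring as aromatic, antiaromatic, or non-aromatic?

Check conjugation: every atom in a ring double bond is sp² and brings one electron to the p orbital; the doubly-bonded nitrogens are pyridine-type — their lone pairs lie in the ring plane, leaving one electron in the p orbital — every position has a p orbital, so the cyclic π system is continuous.
π-electron count: 5 × 2 = 10 from the 5 double-bond units.
With 10 π electrons (n = 2), the Hückel 4n+2 condition holds.

Aromatic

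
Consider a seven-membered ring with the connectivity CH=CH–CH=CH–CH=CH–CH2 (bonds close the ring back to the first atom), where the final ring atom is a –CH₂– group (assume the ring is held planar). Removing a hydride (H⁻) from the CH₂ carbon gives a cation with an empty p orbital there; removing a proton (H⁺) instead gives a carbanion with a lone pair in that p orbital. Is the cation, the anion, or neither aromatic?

Once that carbon is sp², every ring atom has a p orbital and both ions are fully conjugated.
Cation: 3 × 2 + 0 = 6 π electrons → 4(1)+2, aromatic.
Anion: 3 × 2 + 2 = 8 π electrons → 4(2), antiaromatic.

The cation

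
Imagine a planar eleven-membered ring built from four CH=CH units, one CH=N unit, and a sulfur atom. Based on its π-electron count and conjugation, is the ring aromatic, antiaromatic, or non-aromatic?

The p orbitals form a continuous loop: each doubly-bonded ring atom is sp² with one p-orbital electron; the doubly-bonded nitrogens are pyridine-type — their lone pairs lie in the ring plane, leaving one electron in the p orbital; the sulfur donates one lone pair from its p orbital. The ring is fully conjugated.
Counting π electrons: 5 × 2 = 10 from the double-bond units + 2 from the S atom = 12.
12 = 4(3); a planar, fully conjugated 4n system is antiaromatic.

Antiaromatic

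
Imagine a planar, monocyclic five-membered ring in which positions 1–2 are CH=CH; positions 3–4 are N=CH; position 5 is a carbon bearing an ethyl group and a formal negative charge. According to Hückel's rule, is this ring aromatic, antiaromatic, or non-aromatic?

Aromatic

All ring atoms are sp² and supply a p orbital to the ring (each doubly-bonded ring atom is sp² with one p-orbital electron; each =N– nitrogen is pyridine-type (lone pair in the sp² plane, one electron in the p orbital); the carbanion's lone pair occupies the p orbital); the conjugation is uninterrupted.
Tallying contributions gives 2 × 2 = 4 from the double-bond units + 2 from the C(ethyl)(-) atom = 6.
6 = 4(1) + 2, which satisfies Hückel's 4n+2 rule.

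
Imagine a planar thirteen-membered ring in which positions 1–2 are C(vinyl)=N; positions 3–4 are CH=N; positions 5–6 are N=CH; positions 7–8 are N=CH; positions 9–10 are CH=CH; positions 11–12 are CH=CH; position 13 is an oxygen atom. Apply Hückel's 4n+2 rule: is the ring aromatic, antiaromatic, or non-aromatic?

All ring atoms are sp² and supply a p orbital to the ring (the double-bond atoms are sp², each contributing one p electron; each sp² =N– keeps its lone pair in-plane and puts one electron into the π system; the oxygen donates one lone pair from its p orbital); the conjugation is uninterrupted.
Tallying contributions gives 6 × 2 = 12 from the double-bond units + 2 from the O atom = 14.
14 = 4(3) + 2, which satisfies Hückel's 4n+2 rule.

Aromatic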